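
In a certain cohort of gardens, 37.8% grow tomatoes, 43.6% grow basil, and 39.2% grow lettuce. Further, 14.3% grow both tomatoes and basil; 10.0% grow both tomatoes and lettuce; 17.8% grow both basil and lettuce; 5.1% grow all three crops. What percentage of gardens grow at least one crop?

83.6%

Apply inclusion-exclusion:
P(union) = 37.8 + 43.6 + 39.2 − 14.3 − 10.0 − 17.8 + 5.1 = 83.6%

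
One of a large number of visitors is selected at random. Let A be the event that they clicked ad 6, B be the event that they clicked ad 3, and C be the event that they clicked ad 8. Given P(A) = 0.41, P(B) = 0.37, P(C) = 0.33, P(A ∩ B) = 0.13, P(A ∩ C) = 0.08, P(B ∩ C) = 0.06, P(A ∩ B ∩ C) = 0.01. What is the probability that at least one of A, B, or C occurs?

0.85

P(A ∪ B ∪ C) = 0.41 + 0.37 + 0.33 − 0.13 − 0.08 − 0.06 + 0.01 = 0.85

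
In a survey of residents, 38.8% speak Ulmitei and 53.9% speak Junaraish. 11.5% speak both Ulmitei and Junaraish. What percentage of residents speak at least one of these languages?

81.2%

P(at least one) = 38.8 + 53.9 − 11.5 = 81.2%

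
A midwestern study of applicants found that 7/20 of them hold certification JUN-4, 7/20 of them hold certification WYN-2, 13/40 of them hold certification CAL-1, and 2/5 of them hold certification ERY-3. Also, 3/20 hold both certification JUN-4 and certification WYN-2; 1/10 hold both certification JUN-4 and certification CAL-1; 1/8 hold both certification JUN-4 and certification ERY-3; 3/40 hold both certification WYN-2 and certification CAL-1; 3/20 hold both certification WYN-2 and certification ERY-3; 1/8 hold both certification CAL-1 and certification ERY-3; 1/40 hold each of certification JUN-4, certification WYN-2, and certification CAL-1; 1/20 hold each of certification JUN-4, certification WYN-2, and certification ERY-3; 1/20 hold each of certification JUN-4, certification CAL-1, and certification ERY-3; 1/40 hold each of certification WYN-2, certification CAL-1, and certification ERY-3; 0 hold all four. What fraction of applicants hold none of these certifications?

3/20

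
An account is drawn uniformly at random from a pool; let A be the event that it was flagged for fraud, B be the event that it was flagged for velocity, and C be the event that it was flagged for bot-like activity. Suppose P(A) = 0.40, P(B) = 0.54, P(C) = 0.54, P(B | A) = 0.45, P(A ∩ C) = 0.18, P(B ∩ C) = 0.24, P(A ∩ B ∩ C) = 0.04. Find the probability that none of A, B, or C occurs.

0.08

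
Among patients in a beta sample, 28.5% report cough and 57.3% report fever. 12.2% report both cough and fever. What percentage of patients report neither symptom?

Inclusion–exclusion gives
P(union) = 28.5 + 57.3 − 12.2 = 73.6%
P(none) = 100% − 73.6% = 26.4%

26.4%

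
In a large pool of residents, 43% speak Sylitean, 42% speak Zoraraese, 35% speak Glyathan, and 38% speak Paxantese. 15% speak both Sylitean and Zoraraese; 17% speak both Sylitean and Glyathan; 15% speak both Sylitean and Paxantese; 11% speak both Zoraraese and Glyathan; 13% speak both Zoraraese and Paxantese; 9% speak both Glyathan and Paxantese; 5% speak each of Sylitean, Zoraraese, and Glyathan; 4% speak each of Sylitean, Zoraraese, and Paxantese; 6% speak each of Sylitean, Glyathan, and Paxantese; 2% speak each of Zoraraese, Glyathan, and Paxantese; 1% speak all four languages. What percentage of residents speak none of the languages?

By inclusion-exclusion,
P(union) = 43 + 42 + 35 + 38 − 15 − 17 − 15 − 11 − 13 − 9 + 5 + 4 + 6 + 2 − 1 = 94%
P(none) = 100% − 94% = 6%

6%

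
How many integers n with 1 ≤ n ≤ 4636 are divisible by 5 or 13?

1212

Inclusion–exclusion gives
floor(4636/5) + floor(4636/13) − floor(4636/65) = 927 + 356 − 71 = 1212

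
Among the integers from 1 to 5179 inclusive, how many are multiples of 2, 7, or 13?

3130

floor(5179/2) + floor(5179/7) + floor(5179/13) − floor(5179/14) − floor(5179/26) − floor(5179/91) + floor(5179/182) = 2589 + 739 + 398 − 369 − 199 − 56 + 28 = 3130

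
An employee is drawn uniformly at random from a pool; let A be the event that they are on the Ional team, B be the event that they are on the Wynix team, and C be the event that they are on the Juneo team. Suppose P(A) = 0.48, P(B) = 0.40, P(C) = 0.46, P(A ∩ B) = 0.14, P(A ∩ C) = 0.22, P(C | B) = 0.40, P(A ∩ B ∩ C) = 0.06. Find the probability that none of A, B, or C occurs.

0.12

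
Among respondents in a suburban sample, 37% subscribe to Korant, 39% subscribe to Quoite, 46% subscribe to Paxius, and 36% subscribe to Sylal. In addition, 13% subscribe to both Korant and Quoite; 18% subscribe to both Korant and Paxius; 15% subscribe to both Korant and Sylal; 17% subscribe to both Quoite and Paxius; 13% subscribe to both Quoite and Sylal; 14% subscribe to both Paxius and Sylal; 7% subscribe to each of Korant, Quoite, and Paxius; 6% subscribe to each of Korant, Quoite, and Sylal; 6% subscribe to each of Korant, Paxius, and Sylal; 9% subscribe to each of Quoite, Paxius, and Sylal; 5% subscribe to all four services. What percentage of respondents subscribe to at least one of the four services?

Inclusion–exclusion gives
P(union) = 37 + 39 + 46 + 36 − 13 − 18 − 15 − 17 − 13 − 14 + 7 + 6 + 6 + 9 − 5 = 91%

91%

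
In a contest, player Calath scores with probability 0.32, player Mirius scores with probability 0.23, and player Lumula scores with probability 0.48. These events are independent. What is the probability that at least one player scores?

0.727728

Independence gives P(none) = ∏(1 − pᵢ).
P(none) = (1 − 0.32) × (1 − 0.23) × (1 − 0.48) = 0.68 × 0.77 × 0.52 = 0.272272
P(at least one) = 1 − 0.272272 = 0.727728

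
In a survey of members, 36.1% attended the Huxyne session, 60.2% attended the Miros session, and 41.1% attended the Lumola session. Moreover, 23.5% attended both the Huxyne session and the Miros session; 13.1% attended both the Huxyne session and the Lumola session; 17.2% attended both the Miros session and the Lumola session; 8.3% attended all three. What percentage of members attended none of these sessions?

Inclusion–exclusion gives
P(union) = 36.1 + 60.2 + 41.1 − 23.5 − 13.1 − 17.2 + 8.3 = 91.9%
P(none) = 100% − 91.9% = 8.1%

8.1%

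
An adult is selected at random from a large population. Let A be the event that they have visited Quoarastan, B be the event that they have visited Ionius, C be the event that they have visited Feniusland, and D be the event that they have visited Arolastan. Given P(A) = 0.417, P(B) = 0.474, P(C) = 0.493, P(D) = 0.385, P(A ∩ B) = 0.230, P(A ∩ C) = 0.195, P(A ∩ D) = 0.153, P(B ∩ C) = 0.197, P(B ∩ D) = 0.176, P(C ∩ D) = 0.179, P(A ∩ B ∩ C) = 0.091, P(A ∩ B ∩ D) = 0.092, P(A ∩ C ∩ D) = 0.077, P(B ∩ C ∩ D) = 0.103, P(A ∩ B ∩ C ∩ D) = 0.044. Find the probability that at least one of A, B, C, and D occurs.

0.958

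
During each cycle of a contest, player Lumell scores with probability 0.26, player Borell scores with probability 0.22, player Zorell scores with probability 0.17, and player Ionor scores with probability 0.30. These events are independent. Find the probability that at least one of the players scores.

P(none) = (1 − 0.26) × (1 − 0.22) × (1 − 0.17) × (1 − 0.30) = 0.74 × 0.78 × 0.83 × 0.70 = 0.3353532
P(at least one) = 1 − 0.3353532 = 0.6646468

0.6646468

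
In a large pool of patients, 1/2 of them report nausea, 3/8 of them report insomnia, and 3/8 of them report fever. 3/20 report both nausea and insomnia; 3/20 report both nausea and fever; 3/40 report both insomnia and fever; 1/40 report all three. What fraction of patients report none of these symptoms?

Apply inclusion-exclusion:
P(≥1) = 1/2 + 3/8 + 3/8 − 3/20 − 3/20 − 3/40 + 1/40 = 9/10
P(none) = 1 − 9/10 = 1/10

1/10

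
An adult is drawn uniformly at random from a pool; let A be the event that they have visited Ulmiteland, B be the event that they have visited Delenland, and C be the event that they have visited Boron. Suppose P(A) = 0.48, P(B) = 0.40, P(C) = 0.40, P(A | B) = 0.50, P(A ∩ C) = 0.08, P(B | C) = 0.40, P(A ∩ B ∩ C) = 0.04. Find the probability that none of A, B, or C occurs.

0.12

P(A ∩ B) = P(B)·P(A|B) = 0.40 × 0.50 = 0.20
P(B ∩ C) = P(C)·P(B|C) = 0.40 × 0.40 = 0.16
Inclusion–exclusion gives
P(A ∪ B ∪ C) = 0.48 + 0.40 + 0.40 − 0.20 − 0.08 − 0.16 + 0.04 = 0.88
P(none) = 1 − 0.88 = 0.12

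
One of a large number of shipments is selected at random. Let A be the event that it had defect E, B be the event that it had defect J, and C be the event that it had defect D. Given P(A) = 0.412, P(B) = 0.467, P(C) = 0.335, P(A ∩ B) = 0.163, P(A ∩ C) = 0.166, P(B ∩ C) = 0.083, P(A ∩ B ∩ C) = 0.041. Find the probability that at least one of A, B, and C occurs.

0.843

P(A ∪ B ∪ C) = 0.412 + 0.467 + 0.335 − 0.163 − 0.166 − 0.083 + 0.041 = 0.843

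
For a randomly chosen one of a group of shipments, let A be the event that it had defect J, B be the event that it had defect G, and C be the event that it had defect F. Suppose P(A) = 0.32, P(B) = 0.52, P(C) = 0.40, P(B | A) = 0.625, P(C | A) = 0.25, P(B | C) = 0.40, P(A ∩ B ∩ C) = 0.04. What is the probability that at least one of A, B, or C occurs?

P(A ∩ B) = P(A)·P(B|A) = 0.32 × 0.625 = 0.20
P(A ∩ C) = P(A)·P(C|A) = 0.32 × 0.25 = 0.08
P(B ∩ C) = P(C)·P(B|C) = 0.40 × 0.40 = 0.16
Using inclusion–exclusion:
P(A ∪ B ∪ C) = 0.32 + 0.52 + 0.40 − 0.20 − 0.08 − 0.16 + 0.04 = 0.84

0.84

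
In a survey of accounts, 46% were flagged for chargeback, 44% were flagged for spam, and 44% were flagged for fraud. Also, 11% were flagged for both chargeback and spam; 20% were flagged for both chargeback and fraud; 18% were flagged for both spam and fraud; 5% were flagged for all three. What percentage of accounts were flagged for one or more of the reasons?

P(at least one) = 46 + 44 + 44 − 11 − 20 − 18 + 5 = 90%

90%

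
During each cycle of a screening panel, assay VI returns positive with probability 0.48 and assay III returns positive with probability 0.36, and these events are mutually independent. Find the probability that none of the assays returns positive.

0.3328

P(none) = (1 − 0.48) × (1 − 0.36) = 0.52 × 0.64 = 0.3328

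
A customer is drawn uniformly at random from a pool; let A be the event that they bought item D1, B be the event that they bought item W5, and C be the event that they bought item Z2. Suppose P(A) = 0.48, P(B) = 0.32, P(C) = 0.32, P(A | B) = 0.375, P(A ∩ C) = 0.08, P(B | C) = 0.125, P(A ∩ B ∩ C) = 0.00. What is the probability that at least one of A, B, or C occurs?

P(A ∩ B) = P(B)·P(A|B) = 0.32 × 0.375 = 0.12
P(B ∩ C) = P(C)·P(B|C) = 0.32 × 0.125 = 0.04
By inclusion–exclusion:
P(A ∪ B ∪ C) = 0.48 + 0.32 + 0.32 − 0.12 − 0.08 − 0.04 + 0.00 = 0.88

0.88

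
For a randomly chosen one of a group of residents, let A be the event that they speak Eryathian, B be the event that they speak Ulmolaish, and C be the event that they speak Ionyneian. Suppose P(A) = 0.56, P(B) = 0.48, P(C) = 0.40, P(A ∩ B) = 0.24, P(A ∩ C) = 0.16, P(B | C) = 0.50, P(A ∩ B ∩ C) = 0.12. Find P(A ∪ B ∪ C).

P(B ∩ C) = P(C)·P(B|C) = 0.40 × 0.50 = 0.20
Apply inclusion-exclusion:
P(A ∪ B ∪ C) = 0.56 + 0.48 + 0.40 − 0.24 − 0.16 − 0.20 + 0.12 = 0.96

0.96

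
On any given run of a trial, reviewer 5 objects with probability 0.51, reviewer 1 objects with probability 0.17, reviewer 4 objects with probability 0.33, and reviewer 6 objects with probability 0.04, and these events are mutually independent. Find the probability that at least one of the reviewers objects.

0.73841056

P(none) = (1 − 0.51) × (1 − 0.17) × (1 − 0.33) × (1 − 0.04) = 0.49 × 0.83 × 0.67 × 0.96 = 0.26158944
P(at least one) = 1 − 0.26158944 = 0.73841056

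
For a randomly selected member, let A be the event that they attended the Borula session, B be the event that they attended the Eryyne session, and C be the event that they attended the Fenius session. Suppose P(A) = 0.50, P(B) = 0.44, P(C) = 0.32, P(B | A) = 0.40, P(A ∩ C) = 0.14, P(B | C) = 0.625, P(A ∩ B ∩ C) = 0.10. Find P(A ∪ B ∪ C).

0.82

P(A ∩ B) = P(A)·P(B|A) = 0.50 × 0.40 = 0.20
P(B ∩ C) = P(C)·P(B|C) = 0.32 × 0.625 = 0.20
By inclusion-exclusion,
P(A ∪ B ∪ C) = 0.50 + 0.44 + 0.32 − 0.20 − 0.14 − 0.20 + 0.10 = 0.82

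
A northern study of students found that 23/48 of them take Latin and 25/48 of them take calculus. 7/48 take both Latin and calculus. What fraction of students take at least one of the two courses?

41/48

P(≥1) = 23/48 + 25/48 − 7/48 = 41/48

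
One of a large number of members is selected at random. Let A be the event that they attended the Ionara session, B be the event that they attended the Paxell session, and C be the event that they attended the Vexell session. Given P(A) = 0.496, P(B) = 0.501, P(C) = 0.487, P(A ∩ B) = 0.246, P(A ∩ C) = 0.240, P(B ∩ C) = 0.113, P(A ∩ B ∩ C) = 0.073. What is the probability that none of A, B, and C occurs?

Using inclusion–exclusion:
P(A ∪ B ∪ C) = 0.496 + 0.501 + 0.487 − 0.246 − 0.240 − 0.113 + 0.073 = 0.958
P(none) = 1 − 0.958 = 0.042

0.042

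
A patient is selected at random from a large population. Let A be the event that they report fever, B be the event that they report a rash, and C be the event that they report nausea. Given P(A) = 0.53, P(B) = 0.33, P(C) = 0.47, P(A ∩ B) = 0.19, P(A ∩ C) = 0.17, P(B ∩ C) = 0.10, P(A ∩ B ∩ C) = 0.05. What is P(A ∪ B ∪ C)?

Apply inclusion-exclusion:
P(A ∪ B ∪ C) = 0.53 + 0.33 + 0.47 − 0.19 − 0.17 − 0.10 + 0.05 = 0.92

0.92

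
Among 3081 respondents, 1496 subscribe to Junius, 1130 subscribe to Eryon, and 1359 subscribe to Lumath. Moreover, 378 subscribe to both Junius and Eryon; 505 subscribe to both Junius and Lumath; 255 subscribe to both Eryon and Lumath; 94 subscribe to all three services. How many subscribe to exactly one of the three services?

1991

N(exactly one) = 1496 + 1130 + 1359 − 2·378 − 2·505 − 2·255 + 3·94 = 1991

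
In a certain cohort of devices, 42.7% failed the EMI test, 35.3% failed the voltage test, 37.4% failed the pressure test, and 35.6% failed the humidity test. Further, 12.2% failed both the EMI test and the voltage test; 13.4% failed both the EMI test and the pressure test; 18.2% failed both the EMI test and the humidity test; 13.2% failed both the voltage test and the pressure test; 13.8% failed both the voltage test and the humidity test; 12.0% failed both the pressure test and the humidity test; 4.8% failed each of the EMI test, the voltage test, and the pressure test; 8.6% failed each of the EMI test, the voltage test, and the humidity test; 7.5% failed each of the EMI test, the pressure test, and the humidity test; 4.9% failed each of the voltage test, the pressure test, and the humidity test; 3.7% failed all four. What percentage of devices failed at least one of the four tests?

90.3%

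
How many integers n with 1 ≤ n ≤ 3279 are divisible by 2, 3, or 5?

2405

Apply inclusion-exclusion:
⌊3279/2⌋ + ⌊3279/3⌋ + ⌊3279/5⌋ − ⌊3279/6⌋ − ⌊3279/10⌋ − ⌊3279/15⌋ + ⌊3279/30⌋ = 1639 + 1093 + 655 − 546 − 327 − 218 + 109 = 2405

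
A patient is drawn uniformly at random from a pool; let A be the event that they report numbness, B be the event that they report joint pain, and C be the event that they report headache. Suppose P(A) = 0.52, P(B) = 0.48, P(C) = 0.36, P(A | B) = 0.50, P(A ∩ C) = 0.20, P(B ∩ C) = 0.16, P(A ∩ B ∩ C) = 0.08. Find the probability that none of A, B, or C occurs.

0.16

P(A ∩ B) = P(B)·P(A|B) = 0.48 × 0.50 = 0.24
P(A ∪ B ∪ C) = 0.52 + 0.48 + 0.36 − 0.24 − 0.20 − 0.16 + 0.08 = 0.84
P(none) = 1 − 0.84 = 0.16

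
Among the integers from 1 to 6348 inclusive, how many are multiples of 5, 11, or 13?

2086

Inclusion–exclusion gives
1269 + 577 + 488 − 115 − 97 − 44 + 8 = 2086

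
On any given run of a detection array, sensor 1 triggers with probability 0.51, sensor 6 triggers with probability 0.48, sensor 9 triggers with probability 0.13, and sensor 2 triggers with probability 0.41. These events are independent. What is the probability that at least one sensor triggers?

0.86921116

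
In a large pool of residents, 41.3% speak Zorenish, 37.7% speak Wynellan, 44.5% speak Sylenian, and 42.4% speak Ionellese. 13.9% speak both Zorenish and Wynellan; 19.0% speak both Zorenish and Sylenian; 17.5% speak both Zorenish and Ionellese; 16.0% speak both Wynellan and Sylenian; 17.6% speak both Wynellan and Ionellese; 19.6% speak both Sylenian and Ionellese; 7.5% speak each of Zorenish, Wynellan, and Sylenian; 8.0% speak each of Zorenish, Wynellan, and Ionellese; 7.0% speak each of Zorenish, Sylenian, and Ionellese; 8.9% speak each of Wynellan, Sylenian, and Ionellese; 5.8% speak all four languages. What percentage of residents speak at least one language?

87.9%

P(≥1) = 41.3 + 37.7 + 44.5 + 42.4 − 13.9 − 19.0 − 17.5 − 16.0 − 17.6 − 19.6 + 7.5 + 8.0 + 7.0 + 8.9 − 5.8 = 87.9%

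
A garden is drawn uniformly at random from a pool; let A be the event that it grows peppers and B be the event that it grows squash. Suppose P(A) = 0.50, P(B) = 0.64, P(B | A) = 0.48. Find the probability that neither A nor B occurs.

P(A ∩ B) = P(A)·P(B|A) = 0.50 × 0.48 = 0.24
P(A ∪ B) = 0.50 + 0.64 − 0.24 = 0.90
P(none) = 1 − 0.90 = 0.10

0.10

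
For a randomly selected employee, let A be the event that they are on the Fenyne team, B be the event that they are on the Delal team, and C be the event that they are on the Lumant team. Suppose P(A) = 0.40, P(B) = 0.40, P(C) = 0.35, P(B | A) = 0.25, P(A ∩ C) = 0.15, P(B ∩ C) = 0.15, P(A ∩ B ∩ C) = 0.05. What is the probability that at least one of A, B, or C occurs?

0.80

P(A ∩ B) = P(A)·P(B|A) = 0.40 × 0.25 = 0.10
By inclusion-exclusion,
P(A ∪ B ∪ C) = 0.40 + 0.40 + 0.35 − 0.10 − 0.15 − 0.15 + 0.05 = 0.80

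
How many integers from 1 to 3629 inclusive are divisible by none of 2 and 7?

⌊3629/2⌋ + ⌊3629/7⌋ − ⌊3629/14⌋ = 1814 + 518 − 259 = 2073
3629 − 2073 = 1556

1556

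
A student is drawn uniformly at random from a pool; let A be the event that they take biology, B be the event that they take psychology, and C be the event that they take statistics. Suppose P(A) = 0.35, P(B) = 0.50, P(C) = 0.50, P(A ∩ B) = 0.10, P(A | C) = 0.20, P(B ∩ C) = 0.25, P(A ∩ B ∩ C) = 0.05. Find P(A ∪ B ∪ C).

0.95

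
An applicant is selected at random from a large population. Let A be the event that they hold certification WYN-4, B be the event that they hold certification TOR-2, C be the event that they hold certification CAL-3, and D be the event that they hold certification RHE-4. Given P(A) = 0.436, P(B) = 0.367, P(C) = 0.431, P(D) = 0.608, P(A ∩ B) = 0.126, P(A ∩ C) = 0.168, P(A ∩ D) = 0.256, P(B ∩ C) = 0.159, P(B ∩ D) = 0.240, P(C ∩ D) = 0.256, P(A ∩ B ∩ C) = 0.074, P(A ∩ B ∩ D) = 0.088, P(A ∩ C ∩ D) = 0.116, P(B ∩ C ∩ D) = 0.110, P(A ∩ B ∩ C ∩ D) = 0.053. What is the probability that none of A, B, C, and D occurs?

Inclusion–exclusion gives
P(A ∪ B ∪ C ∪ D) = 0.436 + 0.367 + 0.431 + 0.608 − 0.126 − 0.168 − 0.256 − 0.159 − 0.240 − 0.256 + 0.074 + 0.088 + 0.116 + 0.110 − 0.053 = 0.972
P(none) = 1 − 0.972 = 0.028

0.028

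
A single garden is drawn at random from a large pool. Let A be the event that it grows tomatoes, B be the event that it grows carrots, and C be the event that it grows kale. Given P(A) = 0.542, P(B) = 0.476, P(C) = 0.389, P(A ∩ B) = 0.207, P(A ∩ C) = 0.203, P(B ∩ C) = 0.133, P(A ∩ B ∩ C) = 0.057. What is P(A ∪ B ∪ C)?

P(A ∪ B ∪ C) = 0.542 + 0.476 + 0.389 − 0.207 − 0.203 − 0.133 + 0.057 = 0.921

0.921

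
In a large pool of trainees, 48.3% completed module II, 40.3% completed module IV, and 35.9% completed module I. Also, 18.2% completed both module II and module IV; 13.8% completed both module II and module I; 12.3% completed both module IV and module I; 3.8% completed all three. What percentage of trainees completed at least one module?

84.0%

By inclusion–exclusion:
P(≥1) = 48.3 + 40.3 + 35.9 − 18.2 − 13.8 − 12.3 + 3.8 = 84.0%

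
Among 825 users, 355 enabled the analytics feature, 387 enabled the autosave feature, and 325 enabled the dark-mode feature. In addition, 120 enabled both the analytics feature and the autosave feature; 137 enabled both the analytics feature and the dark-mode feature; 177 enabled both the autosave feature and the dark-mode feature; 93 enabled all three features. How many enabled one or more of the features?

726

Inclusion–exclusion gives
|union| = 355 + 387 + 325 − 120 − 137 − 177 + 93 = 726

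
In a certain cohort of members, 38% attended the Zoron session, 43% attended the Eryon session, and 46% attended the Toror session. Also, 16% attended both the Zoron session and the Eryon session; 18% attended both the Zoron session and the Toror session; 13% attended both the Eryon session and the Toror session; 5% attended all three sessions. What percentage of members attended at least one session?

85%

P(union) = 38 + 43 + 46 − 16 − 18 − 13 + 5 = 85%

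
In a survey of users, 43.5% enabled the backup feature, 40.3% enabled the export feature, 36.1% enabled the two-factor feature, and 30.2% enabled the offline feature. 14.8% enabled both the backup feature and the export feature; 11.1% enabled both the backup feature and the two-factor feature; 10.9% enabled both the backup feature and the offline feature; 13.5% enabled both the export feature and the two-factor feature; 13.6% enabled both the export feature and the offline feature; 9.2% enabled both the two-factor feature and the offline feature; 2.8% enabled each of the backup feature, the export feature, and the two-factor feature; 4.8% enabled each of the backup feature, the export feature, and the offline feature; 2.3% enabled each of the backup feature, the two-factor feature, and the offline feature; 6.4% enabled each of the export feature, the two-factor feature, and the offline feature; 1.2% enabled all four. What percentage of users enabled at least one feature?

Inclusion–exclusion gives
P(union) = 43.5 + 40.3 + 36.1 + 30.2 − 14.8 − 11.1 − 10.9 − 13.5 − 13.6 − 9.2 + 2.8 + 4.8 + 2.3 + 6.4 − 1.2 = 92.1%

92.1%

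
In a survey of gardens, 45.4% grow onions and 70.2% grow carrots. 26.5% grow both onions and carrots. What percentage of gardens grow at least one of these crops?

89.1%

P(≥1) = 45.4 + 70.2 − 26.5 = 89.1%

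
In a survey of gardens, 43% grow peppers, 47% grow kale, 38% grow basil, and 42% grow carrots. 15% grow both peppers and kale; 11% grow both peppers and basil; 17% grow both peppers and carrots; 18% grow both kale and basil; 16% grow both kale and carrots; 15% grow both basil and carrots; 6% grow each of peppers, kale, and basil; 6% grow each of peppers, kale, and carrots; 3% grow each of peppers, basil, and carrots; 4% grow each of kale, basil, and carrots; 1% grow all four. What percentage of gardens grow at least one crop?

P(at least one) = 43 + 47 + 38 + 42 − 15 − 11 − 17 − 18 − 16 − 15 + 6 + 6 + 3 + 4 − 1 = 96%

96%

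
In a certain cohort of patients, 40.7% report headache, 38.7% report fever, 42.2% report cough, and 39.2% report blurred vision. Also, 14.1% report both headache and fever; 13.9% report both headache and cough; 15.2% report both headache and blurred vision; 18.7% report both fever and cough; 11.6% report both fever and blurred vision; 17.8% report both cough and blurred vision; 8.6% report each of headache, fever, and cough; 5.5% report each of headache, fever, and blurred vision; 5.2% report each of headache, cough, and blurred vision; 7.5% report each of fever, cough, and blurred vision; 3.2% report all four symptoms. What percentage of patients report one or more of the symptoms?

By inclusion–exclusion:
P(≥1) = 40.7 + 38.7 + 42.2 + 39.2 − 14.1 − 13.9 − 15.2 − 18.7 − 11.6 − 17.8 + 8.6 + 5.5 + 5.2 + 7.5 − 3.2 = 93.1%

93.1%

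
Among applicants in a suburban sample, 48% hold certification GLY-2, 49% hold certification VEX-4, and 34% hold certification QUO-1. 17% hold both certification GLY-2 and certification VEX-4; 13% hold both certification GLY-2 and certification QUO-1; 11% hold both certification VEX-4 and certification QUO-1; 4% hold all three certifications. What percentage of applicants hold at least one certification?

Apply inclusion-exclusion:
P(union) = 48 + 49 + 34 − 17 − 13 − 11 + 4 = 94%

94%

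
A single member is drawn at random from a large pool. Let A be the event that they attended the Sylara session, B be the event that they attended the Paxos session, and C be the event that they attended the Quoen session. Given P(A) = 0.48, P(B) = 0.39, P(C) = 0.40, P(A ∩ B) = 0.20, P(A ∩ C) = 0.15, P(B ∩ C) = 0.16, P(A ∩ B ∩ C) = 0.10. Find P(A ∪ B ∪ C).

0.86

P(A ∪ B ∪ C) = 0.48 + 0.39 + 0.40 − 0.20 − 0.15 − 0.16 + 0.10 = 0.86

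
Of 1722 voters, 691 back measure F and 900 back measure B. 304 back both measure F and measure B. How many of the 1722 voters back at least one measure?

Apply inclusion-exclusion:
N(≥1) = 691 + 900 − 304 = 1287

1287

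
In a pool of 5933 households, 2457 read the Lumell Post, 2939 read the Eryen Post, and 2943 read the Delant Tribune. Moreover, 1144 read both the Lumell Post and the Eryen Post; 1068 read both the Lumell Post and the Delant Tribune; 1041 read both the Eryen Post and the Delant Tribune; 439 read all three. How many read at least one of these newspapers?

Using inclusion–exclusion:
|union| = 2457 + 2939 + 2943 − 1144 − 1068 − 1041 + 439 = 5525

5525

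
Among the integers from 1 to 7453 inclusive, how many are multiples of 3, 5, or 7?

floor(7453/3) + floor(7453/5) + floor(7453/7) − floor(7453/15) − floor(7453/21) − floor(7453/35) + floor(7453/105) = 2484 + 1490 + 1064 − 496 − 354 − 212 + 70 = 4046

4046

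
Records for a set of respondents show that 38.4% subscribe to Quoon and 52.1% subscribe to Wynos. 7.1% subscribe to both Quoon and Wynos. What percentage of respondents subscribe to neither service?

16.6%

By inclusion-exclusion,
P(≥1) = 38.4 + 52.1 − 7.1 = 83.4%
P(none) = 100% − 83.4% = 16.6%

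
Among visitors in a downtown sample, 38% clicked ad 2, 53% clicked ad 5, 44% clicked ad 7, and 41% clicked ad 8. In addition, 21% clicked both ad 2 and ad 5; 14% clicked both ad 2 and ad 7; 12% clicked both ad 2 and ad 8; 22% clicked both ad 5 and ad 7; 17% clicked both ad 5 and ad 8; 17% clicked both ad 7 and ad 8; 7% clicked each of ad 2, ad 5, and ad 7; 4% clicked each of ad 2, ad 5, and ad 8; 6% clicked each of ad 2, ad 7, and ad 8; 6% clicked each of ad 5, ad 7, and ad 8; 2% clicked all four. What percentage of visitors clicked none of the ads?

By inclusion-exclusion,
P(≥1) = 38 + 53 + 44 + 41 − 21 − 14 − 12 − 22 − 17 − 17 + 7 + 4 + 6 + 6 − 2 = 94%
P(none) = 100% − 94% = 6%

6%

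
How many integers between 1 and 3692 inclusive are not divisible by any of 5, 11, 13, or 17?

2332

738 + 335 + 284 + 217 − 67 − 56 − 43 − 25 − 19 − 16 + 5 + 3 + 3 + 1 − 0 = 1360
3692 − 1360 = 2332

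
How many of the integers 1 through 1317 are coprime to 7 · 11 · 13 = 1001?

948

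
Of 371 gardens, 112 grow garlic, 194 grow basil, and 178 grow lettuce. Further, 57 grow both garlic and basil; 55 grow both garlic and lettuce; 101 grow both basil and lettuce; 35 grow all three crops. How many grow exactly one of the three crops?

163

|exactly one| = 112 + 194 + 178 − 2·57 − 2·55 − 2·101 + 3·35 = 163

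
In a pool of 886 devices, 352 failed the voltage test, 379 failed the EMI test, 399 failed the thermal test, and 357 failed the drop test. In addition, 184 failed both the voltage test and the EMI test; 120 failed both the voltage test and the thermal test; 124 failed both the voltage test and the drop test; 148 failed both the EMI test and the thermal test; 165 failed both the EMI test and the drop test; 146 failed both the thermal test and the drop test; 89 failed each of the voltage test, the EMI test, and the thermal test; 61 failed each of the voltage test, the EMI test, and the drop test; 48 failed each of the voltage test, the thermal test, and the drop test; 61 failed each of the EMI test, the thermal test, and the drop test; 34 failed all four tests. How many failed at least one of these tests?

825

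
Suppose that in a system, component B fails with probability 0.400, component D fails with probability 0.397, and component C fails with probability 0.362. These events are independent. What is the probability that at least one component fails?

0.7691716

Independence gives P(none) = ∏(1 − pᵢ).
P(none) = (1 − 0.400) × (1 − 0.397) × (1 − 0.362) = 0.600 × 0.603 × 0.638 = 0.2308284
P(at least one) = 1 − 0.2308284 = 0.7691716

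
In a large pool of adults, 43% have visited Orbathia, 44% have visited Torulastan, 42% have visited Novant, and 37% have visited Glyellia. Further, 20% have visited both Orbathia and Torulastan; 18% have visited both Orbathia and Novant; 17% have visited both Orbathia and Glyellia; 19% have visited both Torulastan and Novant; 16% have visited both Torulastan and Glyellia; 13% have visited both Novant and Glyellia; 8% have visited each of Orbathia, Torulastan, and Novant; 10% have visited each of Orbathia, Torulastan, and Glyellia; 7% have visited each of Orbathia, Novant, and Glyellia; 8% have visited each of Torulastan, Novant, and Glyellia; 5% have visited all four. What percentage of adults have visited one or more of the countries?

91%

Inclusion–exclusion gives
P(at least one) = 43 + 44 + 42 + 37 − 20 − 18 − 17 − 19 − 16 − 13 + 8 + 10 + 7 + 8 − 5 = 91%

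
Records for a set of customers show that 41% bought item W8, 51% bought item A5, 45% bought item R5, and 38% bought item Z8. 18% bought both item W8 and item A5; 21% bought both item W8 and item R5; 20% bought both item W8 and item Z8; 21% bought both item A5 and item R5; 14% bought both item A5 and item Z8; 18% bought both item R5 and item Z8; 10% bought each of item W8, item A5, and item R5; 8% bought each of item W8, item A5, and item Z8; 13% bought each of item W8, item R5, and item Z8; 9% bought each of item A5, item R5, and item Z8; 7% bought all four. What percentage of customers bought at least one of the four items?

96%

P(at least one) = 41 + 51 + 45 + 38 − 18 − 21 − 20 − 21 − 14 − 18 + 10 + 8 + 13 + 9 − 7 = 96%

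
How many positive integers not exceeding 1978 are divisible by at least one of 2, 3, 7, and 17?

1447

floor(1978/2) + floor(1978/3) + floor(1978/7) + floor(1978/17) − floor(1978/6) − floor(1978/14) − floor(1978/34) − floor(1978/21) − floor(1978/51) − floor(1978/119) + floor(1978/42) + floor(1978/102) + floor(1978/238) + floor(1978/357) − floor(1978/714) = 989 + 659 + 282 + 116 − 329 − 141 − 58 − 94 − 38 − 16 + 47 + 19 + 8 + 5 − 2 = 1447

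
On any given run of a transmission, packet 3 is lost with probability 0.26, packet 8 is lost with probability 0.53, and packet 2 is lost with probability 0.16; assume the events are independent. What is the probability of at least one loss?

0.707848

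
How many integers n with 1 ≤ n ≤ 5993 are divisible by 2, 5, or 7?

3937

Inclusion–exclusion gives
floor(5993/2) + floor(5993/5) + floor(5993/7) − floor(5993/10) − floor(5993/14) − floor(5993/35) + floor(5993/70) = 2996 + 1198 + 856 − 599 − 428 − 171 + 85 = 3937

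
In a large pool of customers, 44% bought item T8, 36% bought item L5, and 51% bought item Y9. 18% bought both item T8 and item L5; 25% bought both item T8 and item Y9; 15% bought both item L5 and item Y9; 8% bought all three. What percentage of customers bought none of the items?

P(≥1) = 44 + 36 + 51 − 18 − 25 − 15 + 8 = 81%
P(none) = 100% − 81% = 19%

19%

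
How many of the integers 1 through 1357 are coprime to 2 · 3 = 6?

Using inclusion–exclusion:
678 + 452 − 226 = 904
1357 − 904 = 453

453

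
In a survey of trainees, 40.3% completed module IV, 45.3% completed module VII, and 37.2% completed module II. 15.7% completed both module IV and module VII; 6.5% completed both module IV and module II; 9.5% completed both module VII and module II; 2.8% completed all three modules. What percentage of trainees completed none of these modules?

6.1%

By inclusion-exclusion,
P(at least one) = 40.3 + 45.3 + 37.2 − 15.7 − 6.5 − 9.5 + 2.8 = 93.9%
P(none) = 100% − 93.9% = 6.1%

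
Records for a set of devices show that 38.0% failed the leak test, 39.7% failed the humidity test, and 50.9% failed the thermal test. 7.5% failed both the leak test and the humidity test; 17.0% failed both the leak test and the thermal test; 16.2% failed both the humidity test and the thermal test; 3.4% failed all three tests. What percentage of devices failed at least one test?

91.3%

P(at least one) = 38.0 + 39.7 + 50.9 − 7.5 − 17.0 − 16.2 + 3.4 = 91.3%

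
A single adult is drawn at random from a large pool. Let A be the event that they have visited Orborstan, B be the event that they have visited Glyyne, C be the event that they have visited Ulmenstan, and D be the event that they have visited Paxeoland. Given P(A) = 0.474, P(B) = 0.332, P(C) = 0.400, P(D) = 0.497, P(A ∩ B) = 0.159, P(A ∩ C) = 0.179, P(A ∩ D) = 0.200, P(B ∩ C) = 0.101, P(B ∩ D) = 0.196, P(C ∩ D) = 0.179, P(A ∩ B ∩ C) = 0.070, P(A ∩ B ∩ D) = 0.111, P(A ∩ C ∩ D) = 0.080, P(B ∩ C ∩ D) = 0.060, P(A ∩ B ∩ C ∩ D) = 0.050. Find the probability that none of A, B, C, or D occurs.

P(A ∪ B ∪ C ∪ D) = 0.474 + 0.332 + 0.400 + 0.497 − 0.159 − 0.179 − 0.200 − 0.101 − 0.196 − 0.179 + 0.070 + 0.111 + 0.080 + 0.060 − 0.050 = 0.960
P(none) = 1 − 0.960 = 0.040

0.040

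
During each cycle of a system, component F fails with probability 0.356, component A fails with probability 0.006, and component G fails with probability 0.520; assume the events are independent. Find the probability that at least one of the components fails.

P(none) = (1 − 0.356) × (1 − 0.006) × (1 − 0.520) = 0.644 × 0.994 × 0.480 = 0.30726528
P(at least one) = 1 − 0.30726528 = 0.69273472

0.69273472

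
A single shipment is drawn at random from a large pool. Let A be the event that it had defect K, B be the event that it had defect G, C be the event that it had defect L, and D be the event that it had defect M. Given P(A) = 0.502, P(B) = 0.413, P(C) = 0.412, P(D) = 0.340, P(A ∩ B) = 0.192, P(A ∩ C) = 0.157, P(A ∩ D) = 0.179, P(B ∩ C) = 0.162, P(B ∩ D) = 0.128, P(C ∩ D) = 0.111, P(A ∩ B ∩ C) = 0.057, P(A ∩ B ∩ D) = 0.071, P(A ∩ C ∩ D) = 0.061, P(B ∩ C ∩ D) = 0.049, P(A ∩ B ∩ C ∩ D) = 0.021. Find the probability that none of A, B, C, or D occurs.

0.045

P(A ∪ B ∪ C ∪ D) = 0.502 + 0.413 + 0.412 + 0.340 − 0.192 − 0.157 − 0.179 − 0.162 − 0.128 − 0.111 + 0.057 + 0.071 + 0.061 + 0.049 − 0.021 = 0.955
P(none) = 1 − 0.955 = 0.045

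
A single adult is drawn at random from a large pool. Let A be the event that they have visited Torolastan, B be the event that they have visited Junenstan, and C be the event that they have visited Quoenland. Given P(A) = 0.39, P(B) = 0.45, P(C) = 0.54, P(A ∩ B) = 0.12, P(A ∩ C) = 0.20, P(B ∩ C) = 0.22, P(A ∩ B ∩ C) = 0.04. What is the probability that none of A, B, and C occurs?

0.12

Inclusion–exclusion gives
P(A ∪ B ∪ C) = 0.39 + 0.45 + 0.54 − 0.12 − 0.20 − 0.22 + 0.04 = 0.88
P(none) = 1 − 0.88 = 0.12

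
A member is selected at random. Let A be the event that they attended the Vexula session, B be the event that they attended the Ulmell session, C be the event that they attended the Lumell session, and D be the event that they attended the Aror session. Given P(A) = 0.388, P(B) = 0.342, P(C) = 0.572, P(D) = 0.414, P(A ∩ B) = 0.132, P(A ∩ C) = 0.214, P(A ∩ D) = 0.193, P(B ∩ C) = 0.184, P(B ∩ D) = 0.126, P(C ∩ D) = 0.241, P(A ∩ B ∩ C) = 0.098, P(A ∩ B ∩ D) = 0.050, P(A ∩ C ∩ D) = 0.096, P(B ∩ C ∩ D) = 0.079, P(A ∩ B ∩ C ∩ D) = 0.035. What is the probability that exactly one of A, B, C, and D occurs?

0.365

P(exactly one) = 0.388 + 0.342 + 0.572 + 0.414 − 2·0.132 − 2·0.214 − 2·0.193 − 2·0.184 − 2·0.126 − 2·0.241 + 3·0.098 + 3·0.050 + 3·0.096 + 3·0.079 − 4·0.035 = 0.365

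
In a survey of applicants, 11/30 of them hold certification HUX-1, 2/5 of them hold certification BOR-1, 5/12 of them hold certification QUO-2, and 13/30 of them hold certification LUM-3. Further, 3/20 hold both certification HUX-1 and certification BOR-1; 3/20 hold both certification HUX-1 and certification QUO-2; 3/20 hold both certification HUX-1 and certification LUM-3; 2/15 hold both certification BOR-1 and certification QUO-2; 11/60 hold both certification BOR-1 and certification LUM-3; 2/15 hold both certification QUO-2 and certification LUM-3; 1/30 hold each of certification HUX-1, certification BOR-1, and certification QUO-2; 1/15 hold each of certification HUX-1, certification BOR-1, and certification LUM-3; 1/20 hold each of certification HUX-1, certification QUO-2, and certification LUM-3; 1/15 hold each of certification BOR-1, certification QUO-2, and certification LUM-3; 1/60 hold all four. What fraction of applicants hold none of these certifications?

Inclusion–exclusion gives
P(union) = 11/30 + 2/5 + 5/12 + 13/30 − 3/20 − 3/20 − 3/20 − 2/15 − 11/60 − 2/15 + 1/30 + 1/15 + 1/20 + 1/15 − 1/60 = 11/12
P(none) = 1 − 11/12 = 1/12

1/12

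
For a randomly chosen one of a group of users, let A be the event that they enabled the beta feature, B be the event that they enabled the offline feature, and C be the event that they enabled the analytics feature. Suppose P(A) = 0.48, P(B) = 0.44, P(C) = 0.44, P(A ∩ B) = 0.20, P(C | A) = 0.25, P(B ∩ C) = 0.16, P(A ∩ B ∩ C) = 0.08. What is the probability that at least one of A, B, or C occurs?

P(A ∩ C) = P(A)·P(C|A) = 0.48 × 0.25 = 0.12
P(A ∪ B ∪ C) = 0.48 + 0.44 + 0.44 − 0.20 − 0.12 − 0.16 + 0.08 = 0.96

0.96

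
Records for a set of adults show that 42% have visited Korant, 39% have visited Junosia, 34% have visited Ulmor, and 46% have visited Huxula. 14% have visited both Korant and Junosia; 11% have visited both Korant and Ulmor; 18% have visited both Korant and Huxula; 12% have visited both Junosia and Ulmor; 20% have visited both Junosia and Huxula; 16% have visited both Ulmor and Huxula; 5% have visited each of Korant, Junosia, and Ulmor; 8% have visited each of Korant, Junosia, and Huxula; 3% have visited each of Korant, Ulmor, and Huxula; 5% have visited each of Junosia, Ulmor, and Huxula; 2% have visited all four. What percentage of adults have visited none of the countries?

Apply inclusion-exclusion:
P(at least one) = 42 + 39 + 34 + 46 − 14 − 11 − 18 − 12 − 20 − 16 + 5 + 8 + 3 + 5 − 2 = 89%
P(none) = 100% − 89% = 11%

11%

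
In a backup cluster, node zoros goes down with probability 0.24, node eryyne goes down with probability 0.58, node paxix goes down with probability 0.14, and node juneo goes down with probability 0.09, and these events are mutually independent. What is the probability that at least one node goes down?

Independence gives P(none) = ∏(1 − pᵢ).
P(none) = (1 − 0.24) × (1 − 0.58) × (1 − 0.14) × (1 − 0.09) = 0.76 × 0.42 × 0.86 × 0.91 = 0.24980592
P(at least one) = 1 − 0.24980592 = 0.75019408

0.75019408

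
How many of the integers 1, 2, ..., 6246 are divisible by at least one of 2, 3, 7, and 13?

Inclusion–exclusion gives
floor(6246/2) + floor(6246/3) + floor(6246/7) + floor(6246/13) − floor(6246/6) − floor(6246/14) − floor(6246/26) − floor(6246/21) − floor(6246/39) − floor(6246/91) + floor(6246/42) + floor(6246/78) + floor(6246/182) + floor(6246/273) − floor(6246/546) = 3123 + 2082 + 892 + 480 − 1041 − 446 − 240 − 297 − 160 − 68 + 148 + 80 + 34 + 22 − 11 = 4598

4598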